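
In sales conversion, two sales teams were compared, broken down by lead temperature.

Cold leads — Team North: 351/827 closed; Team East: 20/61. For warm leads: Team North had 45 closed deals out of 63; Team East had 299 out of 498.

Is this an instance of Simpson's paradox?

Yes

Cold: Team North 351/827 = 42.4%, Team East 20/61 = 32.8% → Team North
Warm: Team North 45/63 = 71.4%, Team East 299/498 = 60.0% → Team North
Overall: Team North 396/890 = 44.5%, Team East 319/559 = 57.1% → Team East
Team North wins each lead group but Team East wins overall — the comparison reverses. Team North's leads skew toward cold, which has a lower base rate.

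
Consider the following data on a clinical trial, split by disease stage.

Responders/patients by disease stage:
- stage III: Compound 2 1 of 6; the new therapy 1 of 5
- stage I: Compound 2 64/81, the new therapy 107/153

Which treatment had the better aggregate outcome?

Compound 2

Stage III: Compound 2 1/6 = 16.7%, the new therapy 1/5 = 20.0% → the new therapy
Stage I: Compound 2 64/81 = 79.0%, the new therapy 107/153 = 69.9% → Compound 2
Overall: Compound 2 65/87 = 74.7%, the new therapy 108/158 = 68.4% → Compound 2
(Neither sweeps every disease group, but Compound 2 has the higher pooled rate.)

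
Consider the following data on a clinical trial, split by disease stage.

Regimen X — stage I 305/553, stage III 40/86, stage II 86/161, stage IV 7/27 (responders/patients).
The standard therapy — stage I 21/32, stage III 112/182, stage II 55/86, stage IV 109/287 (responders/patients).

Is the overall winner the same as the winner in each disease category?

No

Stage I: Regimen X 305/553 = 55.2%, the standard therapy 21/32 = 65.6% → the standard therapy
Stage III: Regimen X 40/86 = 46.5%, the standard therapy 112/182 = 61.5% → the standard therapy
Stage II: Regimen X 86/161 = 53.4%, the standard therapy 55/86 = 64.0% → the standard therapy
Stage IV: Regimen X 7/27 = 25.9%, the standard therapy 109/287 = 38.0% → the standard therapy
Overall: Regimen X 438/827 = 53.0%, the standard therapy 297/587 = 50.6% → Regimen X
The standard therapy wins each disease group but Regimen X wins overall — the comparison reverses. The standard therapy's patients skew toward stage IV, which has a lower base rate.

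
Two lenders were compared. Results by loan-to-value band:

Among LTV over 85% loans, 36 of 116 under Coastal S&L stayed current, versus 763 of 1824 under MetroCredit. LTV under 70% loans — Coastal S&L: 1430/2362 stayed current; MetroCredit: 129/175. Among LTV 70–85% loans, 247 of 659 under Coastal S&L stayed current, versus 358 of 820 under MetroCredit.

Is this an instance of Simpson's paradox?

Yes

LTV over 85%: Coastal S&L 36/116 = 31.0%, MetroCredit 763/1824 = 41.8% → MetroCredit
LTV under 70%: Coastal S&L 1430/2362 = 60.5%, MetroCredit 129/175 = 73.7% → MetroCredit
LTV 70–85%: Coastal S&L 247/659 = 37.5%, MetroCredit 358/820 = 43.7% → MetroCredit
Overall: Coastal S&L 1713/3137 = 54.6%, MetroCredit 1250/2819 = 44.3% → Coastal S&L
MetroCredit wins each loan-to-value group but Coastal S&L wins overall — the comparison reverses. MetroCredit's loans skew toward LTV over 85%, which has a lower base rate.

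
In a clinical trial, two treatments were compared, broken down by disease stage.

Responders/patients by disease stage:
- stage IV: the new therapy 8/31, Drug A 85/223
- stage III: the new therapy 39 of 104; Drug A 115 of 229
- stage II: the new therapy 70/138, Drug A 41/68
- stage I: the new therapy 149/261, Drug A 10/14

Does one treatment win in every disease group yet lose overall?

Yes

Stage IV: the new therapy 8/31 = 25.8%, Drug A 85/223 = 38.1% → Drug A
Stage III: the new therapy 39/104 = 37.5%, Drug A 115/229 = 50.2% → Drug A
Stage II: the new therapy 70/138 = 50.7%, Drug A 41/68 = 60.3% → Drug A
Stage I: the new therapy 149/261 = 57.1%, Drug A 10/14 = 71.4% → Drug A
Overall: the new therapy 266/534 = 49.8%, Drug A 251/534 = 47.0% → the new therapy
Drug A wins each disease group but the new therapy wins overall — the comparison reverses. Drug A's patients skew toward stage IV, which has a lower base rate.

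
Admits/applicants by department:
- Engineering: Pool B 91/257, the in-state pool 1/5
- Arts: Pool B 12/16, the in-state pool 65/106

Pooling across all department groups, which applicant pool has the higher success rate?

the in-state pool

Engineering: Pool B 91/257 = 35.4%, the in-state pool 1/5 = 20.0% → Pool B
Arts: Pool B 12/16 = 75.0%, the in-state pool 65/106 = 61.3% → Pool B
Overall: Pool B 103/273 = 37.7%, the in-state pool 66/111 = 59.5% → the in-state pool
(Pool B wins every department group but the in-state pool wins overall — Pool B's applicants skew toward the low-rate Engineering group.)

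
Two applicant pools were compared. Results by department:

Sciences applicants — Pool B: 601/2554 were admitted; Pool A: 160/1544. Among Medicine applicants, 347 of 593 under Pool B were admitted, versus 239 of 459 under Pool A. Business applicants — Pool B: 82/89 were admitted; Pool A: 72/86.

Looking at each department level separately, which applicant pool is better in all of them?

Sciences: Pool B 601/2554 = 23.5%, Pool A 160/1544 = 10.4% → Pool B
Medicine: Pool B 347/593 = 58.5%, Pool A 239/459 = 52.1% → Pool B
Business: Pool B 82/89 = 92.1%, Pool A 72/86 = 83.7% → Pool B
Pool B has the higher rate in all 3 groups.

Pool B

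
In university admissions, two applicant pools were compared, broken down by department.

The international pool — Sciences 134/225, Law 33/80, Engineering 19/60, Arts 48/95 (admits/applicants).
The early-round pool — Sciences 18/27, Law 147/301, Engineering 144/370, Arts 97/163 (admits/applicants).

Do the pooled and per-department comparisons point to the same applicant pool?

No

Sciences: the international pool 134/225 = 59.6%, the early-round pool 18/27 = 66.7% → the early-round pool
Law: the international pool 33/80 = 41.2%, the early-round pool 147/301 = 48.8% → the early-round pool
Engineering: the international pool 19/60 = 31.7%, the early-round pool 144/370 = 38.9% → the early-round pool
Arts: the international pool 48/95 = 50.5%, the early-round pool 97/163 = 59.5% → the early-round pool
Overall: the international pool 234/460 = 50.9%, the early-round pool 406/861 = 47.2% → the international pool
The early-round pool wins each department group but the international pool wins overall — the comparison reverses. The early-round pool's applicants skew toward Engineering, which has a lower base rate.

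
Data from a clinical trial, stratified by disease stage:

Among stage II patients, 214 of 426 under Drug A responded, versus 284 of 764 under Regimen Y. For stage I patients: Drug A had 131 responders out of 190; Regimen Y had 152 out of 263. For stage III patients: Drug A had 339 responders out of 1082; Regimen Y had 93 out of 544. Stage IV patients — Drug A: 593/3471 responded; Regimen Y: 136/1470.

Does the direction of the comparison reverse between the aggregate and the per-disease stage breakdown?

Stage II: Drug A 214/426 = 50.2%, Regimen Y 284/764 = 37.2% → Drug A
Stage I: Drug A 131/190 = 68.9%, Regimen Y 152/263 = 57.8% → Drug A
Stage III: Drug A 339/1082 = 31.3%, Regimen Y 93/544 = 17.1% → Drug A
Stage IV: Drug A 593/3471 = 17.1%, Regimen Y 136/1470 = 9.3% → Drug A
Overall: Drug A 1277/5169 = 24.7%, Regimen Y 665/3041 = 21.9% → Drug A
Drug A wins overall and in every disease group — no reversal.

No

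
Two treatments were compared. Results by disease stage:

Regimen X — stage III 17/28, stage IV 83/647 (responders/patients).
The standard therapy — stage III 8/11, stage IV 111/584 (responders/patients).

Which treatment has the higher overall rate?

Stage III: Regimen X 17/28 = 60.7%, the standard therapy 8/11 = 72.7% → the standard therapy
Stage IV: Regimen X 83/647 = 12.8%, the standard therapy 111/584 = 19.0% → the standard therapy
Overall: Regimen X 100/675 = 14.8%, the standard therapy 119/595 = 20.0% → the standard therapy

the standard therapy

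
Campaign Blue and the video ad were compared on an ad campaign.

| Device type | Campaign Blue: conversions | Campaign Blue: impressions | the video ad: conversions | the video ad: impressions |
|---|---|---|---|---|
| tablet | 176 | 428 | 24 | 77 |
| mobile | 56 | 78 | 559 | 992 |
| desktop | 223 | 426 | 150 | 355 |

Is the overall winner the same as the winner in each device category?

No

Tablet: Campaign Blue 176/428 = 41.1%, the video ad 24/77 = 31.2% → Campaign Blue
Mobile: Campaign Blue 56/78 = 71.8%, the video ad 559/992 = 56.4% → Campaign Blue
Desktop: Campaign Blue 223/426 = 52.3%, the video ad 150/355 = 42.3% → Campaign Blue
Overall: Campaign Blue 455/932 = 48.8%, the video ad 733/1424 = 51.5% → the video ad
Campaign Blue wins each device group but the video ad wins overall — the comparison reverses. Campaign Blue's impressions skew toward tablet, which has a lower base rate.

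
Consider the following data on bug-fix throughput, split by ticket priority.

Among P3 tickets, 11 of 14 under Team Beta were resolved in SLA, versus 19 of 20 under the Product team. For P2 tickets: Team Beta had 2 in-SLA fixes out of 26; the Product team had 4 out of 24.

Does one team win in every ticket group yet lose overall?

P3: Team Beta 11/14 = 78.6%, the Product team 19/20 = 95.0% → the Product team
P2: Team Beta 2/26 = 7.7%, the Product team 4/24 = 16.7% → the Product team
Overall: Team Beta 13/40 = 32.5%, the Product team 23/44 = 52.3% → the Product team
The Product team wins overall and in every ticket group — no reversal.

No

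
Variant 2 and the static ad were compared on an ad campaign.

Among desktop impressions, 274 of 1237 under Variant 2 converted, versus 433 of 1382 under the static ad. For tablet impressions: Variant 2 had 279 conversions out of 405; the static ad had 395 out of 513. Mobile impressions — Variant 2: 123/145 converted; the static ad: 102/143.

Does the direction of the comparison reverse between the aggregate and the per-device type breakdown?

Desktop: Variant 2 274/1237 = 22.2%, the static ad 433/1382 = 31.3% → the static ad
Tablet: Variant 2 279/405 = 68.9%, the static ad 395/513 = 77.0% → the static ad
Mobile: Variant 2 123/145 = 84.8%, the static ad 102/143 = 71.3% → Variant 2
Overall: Variant 2 676/1787 = 37.8%, the static ad 930/2038 = 45.6% → the static ad
Neither sweeps: Variant 2 wins 1 of 3 groups, the static ad wins 2. The static ad wins overall but not every group — no Simpson reversal.

No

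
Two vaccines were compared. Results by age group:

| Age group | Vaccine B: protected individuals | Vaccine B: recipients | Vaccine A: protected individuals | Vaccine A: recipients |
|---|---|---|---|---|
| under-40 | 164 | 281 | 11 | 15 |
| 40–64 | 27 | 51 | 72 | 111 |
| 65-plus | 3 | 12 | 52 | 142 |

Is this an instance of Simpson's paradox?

Yes

Under-40: Vaccine B 164/281 = 58.4%, Vaccine A 11/15 = 73.3% → Vaccine A
40–64: Vaccine B 27/51 = 52.9%, Vaccine A 72/111 = 64.9% → Vaccine A
65-plus: Vaccine B 3/12 = 25.0%, Vaccine A 52/142 = 36.6% → Vaccine A
Overall: Vaccine B 194/344 = 56.4%, Vaccine A 135/268 = 50.4% → Vaccine B
Vaccine A wins each age group but Vaccine B wins overall — the comparison reverses. Vaccine A's recipients skew toward 65-plus, which has a lower base rate.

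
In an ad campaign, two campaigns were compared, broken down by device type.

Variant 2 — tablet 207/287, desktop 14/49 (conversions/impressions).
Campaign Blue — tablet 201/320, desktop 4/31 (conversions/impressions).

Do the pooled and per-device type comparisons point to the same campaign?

Tablet: Variant 2 207/287 = 72.1%, Campaign Blue 201/320 = 62.8% → Variant 2
Desktop: Variant 2 14/49 = 28.6%, Campaign Blue 4/31 = 12.9% → Variant 2
Overall: Variant 2 221/336 = 65.8%, Campaign Blue 205/351 = 58.4% → Variant 2
Variant 2 wins overall and in every device group — no reversal.

Yes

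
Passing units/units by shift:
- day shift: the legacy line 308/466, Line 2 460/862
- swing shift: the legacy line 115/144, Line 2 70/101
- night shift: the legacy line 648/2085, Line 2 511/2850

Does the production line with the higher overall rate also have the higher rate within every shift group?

Day shift: the legacy line 308/466 = 66.1%, Line 2 460/862 = 53.4% → the legacy line
Swing shift: the legacy line 115/144 = 79.9%, Line 2 70/101 = 69.3% → the legacy line
Night shift: the legacy line 648/2085 = 31.1%, Line 2 511/2850 = 17.9% → the legacy line
Overall: the legacy line 1071/2695 = 39.7%, Line 2 1041/3813 = 27.3% → the legacy line
The legacy line wins overall and in every shift group — no reversal.

Yes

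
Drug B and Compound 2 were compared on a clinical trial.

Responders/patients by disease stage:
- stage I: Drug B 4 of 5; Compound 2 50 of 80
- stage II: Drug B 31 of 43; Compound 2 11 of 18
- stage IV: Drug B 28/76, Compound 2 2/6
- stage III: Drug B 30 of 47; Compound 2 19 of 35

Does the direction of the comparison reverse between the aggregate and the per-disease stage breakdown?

Yes

Stage I: Drug B 4/5 = 80.0%, Compound 2 50/80 = 62.5% → Drug B
Stage II: Drug B 31/43 = 72.1%, Compound 2 11/18 = 61.1% → Drug B
Stage IV: Drug B 28/76 = 36.8%, Compound 2 2/6 = 33.3% → Drug B
Stage III: Drug B 30/47 = 63.8%, Compound 2 19/35 = 54.3% → Drug B
Overall: Drug B 93/171 = 54.4%, Compound 2 82/139 = 59.0% → Compound 2
Drug B wins each disease group but Compound 2 wins overall — the comparison reverses. Drug B's patients skew toward stage IV, which has a lower base rate.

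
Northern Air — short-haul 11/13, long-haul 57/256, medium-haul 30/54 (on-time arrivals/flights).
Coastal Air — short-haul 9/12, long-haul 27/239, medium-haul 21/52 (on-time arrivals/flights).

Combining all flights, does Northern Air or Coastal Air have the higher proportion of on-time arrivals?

Short-haul: Northern Air 11/13 = 84.6%, Coastal Air 9/12 = 75.0% → Northern Air
Long-haul: Northern Air 57/256 = 22.3%, Coastal Air 27/239 = 11.3% → Northern Air
Medium-haul: Northern Air 30/54 = 55.6%, Coastal Air 21/52 = 40.4% → Northern Air
Overall: Northern Air 98/323 = 30.3%, Coastal Air 57/303 = 18.8% → Northern Air

Northern Air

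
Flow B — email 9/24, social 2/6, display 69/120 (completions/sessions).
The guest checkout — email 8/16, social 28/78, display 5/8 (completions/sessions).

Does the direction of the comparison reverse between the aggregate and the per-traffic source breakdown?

Email: Flow B 9/24 = 37.5%, the guest checkout 8/16 = 50.0% → the guest checkout
Social: Flow B 2/6 = 33.3%, the guest checkout 28/78 = 35.9% → the guest checkout
Display: Flow B 69/120 = 57.5%, the guest checkout 5/8 = 62.5% → the guest checkout
Overall: Flow B 80/150 = 53.3%, the guest checkout 41/102 = 40.2% → Flow B
The guest checkout wins each traffic group but Flow B wins overall — the comparison reverses. The guest checkout's sessions skew toward social, which has a lower base rate.

Yes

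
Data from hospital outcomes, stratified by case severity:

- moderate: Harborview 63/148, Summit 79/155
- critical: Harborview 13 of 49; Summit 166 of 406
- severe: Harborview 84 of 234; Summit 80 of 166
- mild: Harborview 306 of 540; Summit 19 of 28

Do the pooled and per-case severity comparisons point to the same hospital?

Moderate: Harborview 63/148 = 42.6%, Summit 79/155 = 51.0% → Summit
Critical: Harborview 13/49 = 26.5%, Summit 166/406 = 40.9% → Summit
Severe: Harborview 84/234 = 35.9%, Summit 80/166 = 48.2% → Summit
Mild: Harborview 306/540 = 56.7%, Summit 19/28 = 67.9% → Summit
Overall: Harborview 466/971 = 48.0%, Summit 344/755 = 45.6% → Harborview
Summit wins each case group but Harborview wins overall — the comparison reverses. Summit's patients skew toward critical, which has a lower base rate.

No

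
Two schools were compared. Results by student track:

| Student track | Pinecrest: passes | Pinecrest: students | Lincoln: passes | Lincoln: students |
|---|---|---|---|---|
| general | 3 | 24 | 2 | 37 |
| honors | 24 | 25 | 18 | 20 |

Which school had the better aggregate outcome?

General: Pinecrest 3/24 = 12.5%, Lincoln 2/37 = 5.4% → Pinecrest
Honors: Pinecrest 24/25 = 96.0%, Lincoln 18/20 = 90.0% → Pinecrest
Overall: Pinecrest 27/49 = 55.1%, Lincoln 20/57 = 35.1% → Pinecrest

Pinecrest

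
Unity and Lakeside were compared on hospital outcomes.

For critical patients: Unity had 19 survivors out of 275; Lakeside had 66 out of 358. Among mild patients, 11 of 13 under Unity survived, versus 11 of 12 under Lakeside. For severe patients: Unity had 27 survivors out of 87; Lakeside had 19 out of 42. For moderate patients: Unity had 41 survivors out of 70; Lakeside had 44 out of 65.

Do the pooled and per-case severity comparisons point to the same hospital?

Yes

Critical: Unity 19/275 = 6.9%, Lakeside 66/358 = 18.4% → Lakeside
Mild: Unity 11/13 = 84.6%, Lakeside 11/12 = 91.7% → Lakeside
Severe: Unity 27/87 = 31.0%, Lakeside 19/42 = 45.2% → Lakeside
Moderate: Unity 41/70 = 58.6%, Lakeside 44/65 = 67.7% → Lakeside
Overall: Unity 98/445 = 22.0%, Lakeside 140/477 = 29.4% → Lakeside
Lakeside wins overall and in every case group — no reversal.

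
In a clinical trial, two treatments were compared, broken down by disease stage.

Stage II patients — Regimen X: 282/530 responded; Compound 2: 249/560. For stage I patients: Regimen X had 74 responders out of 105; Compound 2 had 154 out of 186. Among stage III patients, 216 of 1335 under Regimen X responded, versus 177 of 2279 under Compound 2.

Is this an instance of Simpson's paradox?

No

Stage II: Regimen X 282/530 = 53.2%, Compound 2 249/560 = 44.5% → Regimen X
Stage I: Regimen X 74/105 = 70.5%, Compound 2 154/186 = 82.8% → Compound 2
Stage III: Regimen X 216/1335 = 16.2%, Compound 2 177/2279 = 7.8% → Regimen X
Overall: Regimen X 572/1970 = 29.0%, Compound 2 580/3025 = 19.2% → Regimen X
Neither sweeps: Regimen X wins 2 of 3 groups, Compound 2 wins 1. Regimen X wins overall but not every group — no Simpson reversal.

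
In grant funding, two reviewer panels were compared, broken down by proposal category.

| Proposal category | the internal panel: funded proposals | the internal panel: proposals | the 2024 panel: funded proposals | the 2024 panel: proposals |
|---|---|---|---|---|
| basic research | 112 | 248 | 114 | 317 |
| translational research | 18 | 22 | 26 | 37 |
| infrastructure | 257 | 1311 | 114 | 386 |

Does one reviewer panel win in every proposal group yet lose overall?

No

Basic research: the internal panel 112/248 = 45.2%, the 2024 panel 114/317 = 36.0% → the internal panel
Translational research: the internal panel 18/22 = 81.8%, the 2024 panel 26/37 = 70.3% → the internal panel
Infrastructure: the internal panel 257/1311 = 19.6%, the 2024 panel 114/386 = 29.5% → the 2024 panel
Overall: the internal panel 387/1581 = 24.5%, the 2024 panel 254/740 = 34.3% → the 2024 panel
Neither sweeps: the internal panel wins 2 of 3 groups, the 2024 panel wins 1. The 2024 panel wins overall but not every group — no Simpson reversal.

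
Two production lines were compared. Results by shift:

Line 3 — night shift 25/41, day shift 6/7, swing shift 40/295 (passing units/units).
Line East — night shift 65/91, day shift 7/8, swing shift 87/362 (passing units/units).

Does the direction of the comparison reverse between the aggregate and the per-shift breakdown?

Night shift: Line 3 25/41 = 61.0%, Line East 65/91 = 71.4% → Line East
Day shift: Line 3 6/7 = 85.7%, Line East 7/8 = 87.5% → Line East
Swing shift: Line 3 40/295 = 13.6%, Line East 87/362 = 24.0% → Line East
Overall: Line 3 71/343 = 20.7%, Line East 159/461 = 34.5% → Line East
Line East wins overall and in every shift group — no reversal.

No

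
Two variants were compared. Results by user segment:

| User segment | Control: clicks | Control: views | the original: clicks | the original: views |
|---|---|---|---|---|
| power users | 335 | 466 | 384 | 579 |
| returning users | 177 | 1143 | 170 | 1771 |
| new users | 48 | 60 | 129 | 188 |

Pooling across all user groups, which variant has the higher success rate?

Power users: Control 335/466 = 71.9%, the original 384/579 = 66.3% → Control
Returning users: Control 177/1143 = 15.5%, the original 170/1771 = 9.6% → Control
New users: Control 48/60 = 80.0%, the original 129/188 = 68.6% → Control
Overall: Control 560/1669 = 33.6%, the original 683/2538 = 26.9% → Control

Control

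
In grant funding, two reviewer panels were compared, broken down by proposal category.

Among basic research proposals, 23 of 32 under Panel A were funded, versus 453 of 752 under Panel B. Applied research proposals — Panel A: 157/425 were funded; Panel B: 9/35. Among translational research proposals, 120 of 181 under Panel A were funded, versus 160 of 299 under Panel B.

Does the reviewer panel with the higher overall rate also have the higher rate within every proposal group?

Basic research: Panel A 23/32 = 71.9%, Panel B 453/752 = 60.2% → Panel A
Applied research: Panel A 157/425 = 36.9%, Panel B 9/35 = 25.7% → Panel A
Translational research: Panel A 120/181 = 66.3%, Panel B 160/299 = 53.5% → Panel A
Overall: Panel A 300/638 = 47.0%, Panel B 622/1086 = 57.3% → Panel B
Panel A wins each proposal group but Panel B wins overall — the comparison reverses. Panel A's proposals skew toward applied research, which has a lower base rate.

No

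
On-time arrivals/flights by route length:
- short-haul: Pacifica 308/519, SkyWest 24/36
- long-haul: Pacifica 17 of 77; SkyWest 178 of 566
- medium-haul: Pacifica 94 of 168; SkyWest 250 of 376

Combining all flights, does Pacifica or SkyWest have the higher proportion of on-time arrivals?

Pacifica

Short-haul: Pacifica 308/519 = 59.3%, SkyWest 24/36 = 66.7% → SkyWest
Long-haul: Pacifica 17/77 = 22.1%, SkyWest 178/566 = 31.4% → SkyWest
Medium-haul: Pacifica 94/168 = 56.0%, SkyWest 250/376 = 66.5% → SkyWest
Overall: Pacifica 419/764 = 54.8%, SkyWest 452/978 = 46.2% → Pacifica
(SkyWest wins every route group but Pacifica wins overall — SkyWest's flights skew toward the low-rate long-haul group.)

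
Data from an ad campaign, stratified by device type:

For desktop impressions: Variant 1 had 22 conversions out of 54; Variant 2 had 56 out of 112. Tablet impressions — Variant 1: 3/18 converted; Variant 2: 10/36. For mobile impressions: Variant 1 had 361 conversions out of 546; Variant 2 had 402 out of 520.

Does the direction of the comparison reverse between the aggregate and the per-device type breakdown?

No

Desktop: Variant 1 22/54 = 40.7%, Variant 2 56/112 = 50.0% → Variant 2
Tablet: Variant 1 3/18 = 16.7%, Variant 2 10/36 = 27.8% → Variant 2
Mobile: Variant 1 361/546 = 66.1%, Variant 2 402/520 = 77.3% → Variant 2
Overall: Variant 1 386/618 = 62.5%, Variant 2 468/668 = 70.1% → Variant 2
Variant 2 wins overall and in every device group — no reversal.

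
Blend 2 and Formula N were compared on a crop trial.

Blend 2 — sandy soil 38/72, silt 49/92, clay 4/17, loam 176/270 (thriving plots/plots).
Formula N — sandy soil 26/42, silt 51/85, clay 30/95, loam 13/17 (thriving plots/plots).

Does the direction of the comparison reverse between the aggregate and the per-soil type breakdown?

Sandy soil: Blend 2 38/72 = 52.8%, Formula N 26/42 = 61.9% → Formula N
Silt: Blend 2 49/92 = 53.3%, Formula N 51/85 = 60.0% → Formula N
Clay: Blend 2 4/17 = 23.5%, Formula N 30/95 = 31.6% → Formula N
Loam: Blend 2 176/270 = 65.2%, Formula N 13/17 = 76.5% → Formula N
Overall: Blend 2 267/451 = 59.2%, Formula N 120/239 = 50.2% → Blend 2
Formula N wins each soil group but Blend 2 wins overall — the comparison reverses. Formula N's plots skew toward clay, which has a lower base rate.

Yes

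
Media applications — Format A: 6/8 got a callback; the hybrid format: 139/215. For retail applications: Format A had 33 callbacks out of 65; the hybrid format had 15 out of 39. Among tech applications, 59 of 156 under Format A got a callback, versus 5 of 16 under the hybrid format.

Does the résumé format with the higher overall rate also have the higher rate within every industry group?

No

Media: Format A 6/8 = 75.0%, the hybrid format 139/215 = 64.7% → Format A
Retail: Format A 33/65 = 50.8%, the hybrid format 15/39 = 38.5% → Format A
Tech: Format A 59/156 = 37.8%, the hybrid format 5/16 = 31.2% → Format A
Overall: Format A 98/229 = 42.8%, the hybrid format 159/270 = 58.9% → the hybrid format
Format A wins each industry group but the hybrid format wins overall — the comparison reverses. Format A's applications skew toward tech, which has a lower base rate.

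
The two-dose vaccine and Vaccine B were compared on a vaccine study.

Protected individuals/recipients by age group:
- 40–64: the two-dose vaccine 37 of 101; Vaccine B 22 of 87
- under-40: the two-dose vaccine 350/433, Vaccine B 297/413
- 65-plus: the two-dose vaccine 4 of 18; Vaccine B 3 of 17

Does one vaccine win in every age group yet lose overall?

40–64: the two-dose vaccine 37/101 = 36.6%, Vaccine B 22/87 = 25.3% → the two-dose vaccine
Under-40: the two-dose vaccine 350/433 = 80.8%, Vaccine B 297/413 = 71.9% → the two-dose vaccine
65-plus: the two-dose vaccine 4/18 = 22.2%, Vaccine B 3/17 = 17.6% → the two-dose vaccine
Overall: the two-dose vaccine 391/552 = 70.8%, Vaccine B 322/517 = 62.3% → the two-dose vaccine
The two-dose vaccine wins overall and in every age group — no reversal.

No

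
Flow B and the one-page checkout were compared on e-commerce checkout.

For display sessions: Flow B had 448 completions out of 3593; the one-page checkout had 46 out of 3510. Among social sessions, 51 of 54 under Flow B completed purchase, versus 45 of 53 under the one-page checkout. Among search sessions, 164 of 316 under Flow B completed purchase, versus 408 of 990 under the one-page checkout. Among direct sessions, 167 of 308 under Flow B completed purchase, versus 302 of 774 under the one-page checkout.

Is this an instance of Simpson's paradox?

No

Display: Flow B 448/3593 = 12.5%, the one-page checkout 46/3510 = 1.3% → Flow B
Social: Flow B 51/54 = 94.4%, the one-page checkout 45/53 = 84.9% → Flow B
Search: Flow B 164/316 = 51.9%, the one-page checkout 408/990 = 41.2% → Flow B
Direct: Flow B 167/308 = 54.2%, the one-page checkout 302/774 = 39.0% → Flow B
Overall: Flow B 830/4271 = 19.4%, the one-page checkout 801/5327 = 15.0% → Flow B
Flow B wins overall and in every traffic group — no reversal.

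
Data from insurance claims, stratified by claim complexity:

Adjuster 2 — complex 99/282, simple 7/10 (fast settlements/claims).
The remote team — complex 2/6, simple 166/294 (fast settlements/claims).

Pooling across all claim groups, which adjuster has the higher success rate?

Complex: Adjuster 2 99/282 = 35.1%, the remote team 2/6 = 33.3% → Adjuster 2
Simple: Adjuster 2 7/10 = 70.0%, the remote team 166/294 = 56.5% → Adjuster 2
Overall: Adjuster 2 106/292 = 36.3%, the remote team 168/300 = 56.0% → the remote team
(Adjuster 2 wins every claim group but the remote team wins overall — Adjuster 2's claims skew toward the low-rate complex group.)

the remote team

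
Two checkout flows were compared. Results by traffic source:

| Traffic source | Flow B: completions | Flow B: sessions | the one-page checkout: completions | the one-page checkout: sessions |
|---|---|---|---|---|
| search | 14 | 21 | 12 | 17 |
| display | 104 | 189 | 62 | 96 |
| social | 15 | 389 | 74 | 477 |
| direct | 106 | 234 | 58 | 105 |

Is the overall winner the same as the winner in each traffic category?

Search: Flow B 14/21 = 66.7%, the one-page checkout 12/17 = 70.6% → the one-page checkout
Display: Flow B 104/189 = 55.0%, the one-page checkout 62/96 = 64.6% → the one-page checkout
Social: Flow B 15/389 = 3.9%, the one-page checkout 74/477 = 15.5% → the one-page checkout
Direct: Flow B 106/234 = 45.3%, the one-page checkout 58/105 = 55.2% → the one-page checkout
Overall: Flow B 239/833 = 28.7%, the one-page checkout 206/695 = 29.6% → the one-page checkout
The one-page checkout wins overall and in every traffic group — no reversal.

Yes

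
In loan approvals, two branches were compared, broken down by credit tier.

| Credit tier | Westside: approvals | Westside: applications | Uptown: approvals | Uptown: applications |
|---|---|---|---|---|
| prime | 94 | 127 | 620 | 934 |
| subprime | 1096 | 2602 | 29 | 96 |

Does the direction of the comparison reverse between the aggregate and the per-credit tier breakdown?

Yes

Prime: Westside 94/127 = 74.0%, Uptown 620/934 = 66.4% → Westside
Subprime: Westside 1096/2602 = 42.1%, Uptown 29/96 = 30.2% → Westside
Overall: Westside 1190/2729 = 43.6%, Uptown 649/1030 = 63.0% → Uptown
Westside wins each credit group but Uptown wins overall — the comparison reverses. Westside's applications skew toward subprime, which has a lower base rate.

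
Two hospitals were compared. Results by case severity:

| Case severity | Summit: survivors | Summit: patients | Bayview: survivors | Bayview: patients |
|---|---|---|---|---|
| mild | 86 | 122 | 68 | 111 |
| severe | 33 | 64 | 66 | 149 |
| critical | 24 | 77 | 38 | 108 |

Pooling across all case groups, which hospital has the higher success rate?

Summit

Mild: Summit 86/122 = 70.5%, Bayview 68/111 = 61.3% → Summit
Severe: Summit 33/64 = 51.6%, Bayview 66/149 = 44.3% → Summit
Critical: Summit 24/77 = 31.2%, Bayview 38/108 = 35.2% → Bayview
Overall: Summit 143/263 = 54.4%, Bayview 172/368 = 46.7% → Summit
(Neither sweeps every case group, but Summit has the higher pooled rate.)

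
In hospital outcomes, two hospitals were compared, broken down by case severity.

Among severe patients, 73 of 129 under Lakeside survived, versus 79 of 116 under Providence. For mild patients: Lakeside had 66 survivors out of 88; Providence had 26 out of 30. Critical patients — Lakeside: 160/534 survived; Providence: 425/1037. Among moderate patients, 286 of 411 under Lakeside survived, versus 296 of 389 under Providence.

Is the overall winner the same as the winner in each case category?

Yes

Severe: Lakeside 73/129 = 56.6%, Providence 79/116 = 68.1% → Providence
Mild: Lakeside 66/88 = 75.0%, Providence 26/30 = 86.7% → Providence
Critical: Lakeside 160/534 = 30.0%, Providence 425/1037 = 41.0% → Providence
Moderate: Lakeside 286/411 = 69.6%, Providence 296/389 = 76.1% → Providence
Overall: Lakeside 585/1162 = 50.3%, Providence 826/1572 = 52.5% → Providence
Providence wins overall and in every case group — no reversal.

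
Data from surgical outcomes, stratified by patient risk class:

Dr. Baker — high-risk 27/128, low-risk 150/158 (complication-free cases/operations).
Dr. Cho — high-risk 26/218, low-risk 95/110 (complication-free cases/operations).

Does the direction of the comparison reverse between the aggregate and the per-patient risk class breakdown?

High-risk: Dr. Baker 27/128 = 21.1%, Dr. Cho 26/218 = 11.9% → Dr. Baker
Low-risk: Dr. Baker 150/158 = 94.9%, Dr. Cho 95/110 = 86.4% → Dr. Baker
Overall: Dr. Baker 177/286 = 61.9%, Dr. Cho 121/328 = 36.9% → Dr. Baker
Dr. Baker wins overall and in every patient risk group — no reversal.

No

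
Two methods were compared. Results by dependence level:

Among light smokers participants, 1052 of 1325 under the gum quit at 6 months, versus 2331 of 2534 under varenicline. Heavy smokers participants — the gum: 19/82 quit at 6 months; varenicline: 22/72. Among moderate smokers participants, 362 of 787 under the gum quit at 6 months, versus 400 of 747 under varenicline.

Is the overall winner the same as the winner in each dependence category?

Light smokers: the gum 1052/1325 = 79.4%, varenicline 2331/2534 = 92.0% → varenicline
Heavy smokers: the gum 19/82 = 23.2%, varenicline 22/72 = 30.6% → varenicline
Moderate smokers: the gum 362/787 = 46.0%, varenicline 400/747 = 53.5% → varenicline
Overall: the gum 1433/2194 = 65.3%, varenicline 2753/3353 = 82.1% → varenicline
Varenicline wins overall and in every dependence group — no reversal.

Yes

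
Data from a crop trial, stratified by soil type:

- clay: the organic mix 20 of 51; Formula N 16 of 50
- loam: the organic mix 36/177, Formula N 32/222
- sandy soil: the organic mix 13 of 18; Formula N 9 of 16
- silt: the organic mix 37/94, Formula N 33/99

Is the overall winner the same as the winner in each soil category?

Yes

Clay: the organic mix 20/51 = 39.2%, Formula N 16/50 = 32.0% → the organic mix
Loam: the organic mix 36/177 = 20.3%, Formula N 32/222 = 14.4% → the organic mix
Sandy soil: the organic mix 13/18 = 72.2%, Formula N 9/16 = 56.2% → the organic mix
Silt: the organic mix 37/94 = 39.4%, Formula N 33/99 = 33.3% → the organic mix
Overall: the organic mix 106/340 = 31.2%, Formula N 90/387 = 23.3% → the organic mix
The organic mix wins overall and in every soil group — no reversal.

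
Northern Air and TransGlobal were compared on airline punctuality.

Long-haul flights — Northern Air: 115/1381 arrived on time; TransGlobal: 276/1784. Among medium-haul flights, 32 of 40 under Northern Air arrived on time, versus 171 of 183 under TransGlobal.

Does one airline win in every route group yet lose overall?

No

Long-haul: Northern Air 115/1381 = 8.3%, TransGlobal 276/1784 = 15.5% → TransGlobal
Medium-haul: Northern Air 32/40 = 80.0%, TransGlobal 171/183 = 93.4% → TransGlobal
Overall: Northern Air 147/1421 = 10.3%, TransGlobal 447/1967 = 22.7% → TransGlobal
TransGlobal wins overall and in every route group — no reversal.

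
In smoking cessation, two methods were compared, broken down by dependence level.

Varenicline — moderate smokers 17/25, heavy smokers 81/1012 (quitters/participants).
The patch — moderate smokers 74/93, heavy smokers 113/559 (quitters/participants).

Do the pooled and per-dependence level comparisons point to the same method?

Yes

Moderate smokers: varenicline 17/25 = 68.0%, the patch 74/93 = 79.6% → the patch
Heavy smokers: varenicline 81/1012 = 8.0%, the patch 113/559 = 20.2% → the patch
Overall: varenicline 98/1037 = 9.5%, the patch 187/652 = 28.7% → the patch
The patch wins overall and in every dependence group — no reversal.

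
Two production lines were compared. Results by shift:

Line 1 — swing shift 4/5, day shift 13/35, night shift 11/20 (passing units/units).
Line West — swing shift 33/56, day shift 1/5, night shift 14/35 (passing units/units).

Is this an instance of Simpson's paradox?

Swing shift: Line 1 4/5 = 80.0%, Line West 33/56 = 58.9% → Line 1
Day shift: Line 1 13/35 = 37.1%, Line West 1/5 = 20.0% → Line 1
Night shift: Line 1 11/20 = 55.0%, Line West 14/35 = 40.0% → Line 1
Overall: Line 1 28/60 = 46.7%, Line West 48/96 = 50.0% → Line West
Line 1 wins each shift group but Line West wins overall — the comparison reverses. Line 1's units skew toward day shift, which has a lower base rate.

Yes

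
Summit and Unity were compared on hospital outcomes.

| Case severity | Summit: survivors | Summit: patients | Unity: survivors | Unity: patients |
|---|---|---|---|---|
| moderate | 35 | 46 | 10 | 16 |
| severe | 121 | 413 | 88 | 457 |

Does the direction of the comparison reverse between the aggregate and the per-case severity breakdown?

No

Moderate: Summit 35/46 = 76.1%, Unity 10/16 = 62.5% → Summit
Severe: Summit 121/413 = 29.3%, Unity 88/457 = 19.3% → Summit
Overall: Summit 156/459 = 34.0%, Unity 98/473 = 20.7% → Summit
Summit wins overall and in every case group — no reversal.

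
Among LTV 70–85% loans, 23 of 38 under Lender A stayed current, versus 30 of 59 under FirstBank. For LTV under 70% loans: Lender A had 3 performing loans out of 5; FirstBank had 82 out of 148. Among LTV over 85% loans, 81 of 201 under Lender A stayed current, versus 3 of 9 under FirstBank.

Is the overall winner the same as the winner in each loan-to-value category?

No

LTV 70–85%: Lender A 23/38 = 60.5%, FirstBank 30/59 = 50.8% → Lender A
LTV under 70%: Lender A 3/5 = 60.0%, FirstBank 82/148 = 55.4% → Lender A
LTV over 85%: Lender A 81/201 = 40.3%, FirstBank 3/9 = 33.3% → Lender A
Overall: Lender A 107/244 = 43.9%, FirstBank 115/216 = 53.2% → FirstBank
Lender A wins each loan-to-value group but FirstBank wins overall — the comparison reverses. Lender A's loans skew toward LTV over 85%, which has a lower base rate.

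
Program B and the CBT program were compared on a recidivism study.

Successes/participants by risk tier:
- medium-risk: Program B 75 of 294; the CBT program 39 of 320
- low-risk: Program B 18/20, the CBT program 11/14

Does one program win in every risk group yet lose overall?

No

Medium-risk: Program B 75/294 = 25.5%, the CBT program 39/320 = 12.2% → Program B
Low-risk: Program B 18/20 = 90.0%, the CBT program 11/14 = 78.6% → Program B
Overall: Program B 93/314 = 29.6%, the CBT program 50/334 = 15.0% → Program B
Program B wins overall and in every risk group — no reversal.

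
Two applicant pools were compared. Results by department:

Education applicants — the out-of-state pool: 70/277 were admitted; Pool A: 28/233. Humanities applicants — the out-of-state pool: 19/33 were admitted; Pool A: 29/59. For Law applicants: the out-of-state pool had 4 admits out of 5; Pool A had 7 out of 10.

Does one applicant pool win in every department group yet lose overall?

Education: the out-of-state pool 70/277 = 25.3%, Pool A 28/233 = 12.0% → the out-of-state pool
Humanities: the out-of-state pool 19/33 = 57.6%, Pool A 29/59 = 49.2% → the out-of-state pool
Law: the out-of-state pool 4/5 = 80.0%, Pool A 7/10 = 70.0% → the out-of-state pool
Overall: the out-of-state pool 93/315 = 29.5%, Pool A 64/302 = 21.2% → the out-of-state pool
The out-of-state pool wins overall and in every department group — no reversal.

No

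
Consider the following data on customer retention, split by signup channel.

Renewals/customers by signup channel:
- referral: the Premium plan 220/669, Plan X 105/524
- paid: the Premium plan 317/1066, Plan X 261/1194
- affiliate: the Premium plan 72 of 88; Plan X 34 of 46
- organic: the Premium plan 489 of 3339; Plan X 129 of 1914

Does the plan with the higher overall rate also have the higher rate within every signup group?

Referral: the Premium plan 220/669 = 32.9%, Plan X 105/524 = 20.0% → the Premium plan
Paid: the Premium plan 317/1066 = 29.7%, Plan X 261/1194 = 21.9% → the Premium plan
Affiliate: the Premium plan 72/88 = 81.8%, Plan X 34/46 = 73.9% → the Premium plan
Organic: the Premium plan 489/3339 = 14.6%, Plan X 129/1914 = 6.7% → the Premium plan
Overall: the Premium plan 1098/5162 = 21.3%, Plan X 529/3678 = 14.4% → the Premium plan
The Premium plan wins overall and in every signup group — no reversal.

Yes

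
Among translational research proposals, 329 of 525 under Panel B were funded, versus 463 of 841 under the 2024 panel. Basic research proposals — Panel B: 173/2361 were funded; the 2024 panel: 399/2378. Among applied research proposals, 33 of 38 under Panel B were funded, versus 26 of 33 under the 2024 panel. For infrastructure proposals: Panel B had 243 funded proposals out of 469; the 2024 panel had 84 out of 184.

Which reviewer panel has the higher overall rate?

the 2024 panel

Translational research: Panel B 329/525 = 62.7%, the 2024 panel 463/841 = 55.1% → Panel B
Basic research: Panel B 173/2361 = 7.3%, the 2024 panel 399/2378 = 16.8% → the 2024 panel
Applied research: Panel B 33/38 = 86.8%, the 2024 panel 26/33 = 78.8% → Panel B
Infrastructure: Panel B 243/469 = 51.8%, the 2024 panel 84/184 = 45.7% → Panel B
Overall: Panel B 778/3393 = 22.9%, the 2024 panel 972/3436 = 28.3% → the 2024 panel
(Neither sweeps every proposal group, but the 2024 panel has the higher pooled rate.)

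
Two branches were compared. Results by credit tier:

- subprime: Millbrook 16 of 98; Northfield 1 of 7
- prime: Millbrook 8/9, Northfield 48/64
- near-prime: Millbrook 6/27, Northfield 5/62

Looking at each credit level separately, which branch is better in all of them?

Millbrook

Subprime: Millbrook 16/98 = 16.3%, Northfield 1/7 = 14.3% → Millbrook
Prime: Millbrook 8/9 = 88.9%, Northfield 48/64 = 75.0% → Millbrook
Near-prime: Millbrook 6/27 = 22.2%, Northfield 5/62 = 8.1% → Millbrook
Millbrook has the higher rate in all 3 groups.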